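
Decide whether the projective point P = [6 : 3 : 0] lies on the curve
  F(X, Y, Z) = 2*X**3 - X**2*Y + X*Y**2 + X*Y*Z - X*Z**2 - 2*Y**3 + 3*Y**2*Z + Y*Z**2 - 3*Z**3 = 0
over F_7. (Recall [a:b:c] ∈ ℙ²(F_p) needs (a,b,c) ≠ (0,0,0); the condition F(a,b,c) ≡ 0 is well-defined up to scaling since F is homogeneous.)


F(6,3,0) ≡ 2 (mod 7); P is NOT on the curve.

Evaluate F(6, 3, 0) term-by-term (mod 7).
  2*X**3 ↦ 2·216·1·1 = 432
  -X**2*Y ↦ -1·36·3·1 = -108
  X*Y**2 ↦ 1·6·9·1 = 54
  X*Y*Z ↦ 1·6·3·0 = 0
  -X*Z**2 ↦ -1·6·1·0 = 0
  -2*Y**3 ↦ -2·1·27·1 = -54
  3*Y**2*Z ↦ 3·1·9·0 = 0
  Y*Z**2 ↦ 1·1·3·0 = 0
  -3*Z**3 ↦ -3·1·1·0 = 0
Sum: F(6, 3, 0) = (432) + (-108) + (54) + (0) + (0) + (-54) + (0) + (0) + (0) = 324.
Reducing mod 7: 324 ≡ 2 (mod 7).
Since F(a, b, c) ≡ 2 ≠ 0 (mod 7), P does NOT lie on the curve.


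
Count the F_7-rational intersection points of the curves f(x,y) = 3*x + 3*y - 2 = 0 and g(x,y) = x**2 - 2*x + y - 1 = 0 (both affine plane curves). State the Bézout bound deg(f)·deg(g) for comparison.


Common zeros: {(1, 2), (2, 1)}; count = 2; Bézout bound = 2.

deg(f) = 1, deg(g) = 2, so Bézout bound = 2.
Scan x ∈ F_7. For each x, list the y ∈ F_7 with f(x, y) ≡ 0 and those with g(x, y) ≡ 0 (mod 7); the common zeros in that column are the intersection.
  x = 0: f ≡ 0 at y ∈ {3}; g ≡ 0 at y ∈ {1}; common: ∅.
  x = 1: f ≡ 0 at y ∈ {2}; g ≡ 0 at y ∈ {2}; common: {2}.
  x = 2: f ≡ 0 at y ∈ {1}; g ≡ 0 at y ∈ {1}; common: {1}.
  x = 3: f ≡ 0 at y ∈ {0}; g ≡ 0 at y ∈ {5}; common: ∅.
  x = 4: f ≡ 0 at y ∈ {6}; g ≡ 0 at y ∈ {0}; common: ∅.
  x = 5: f ≡ 0 at y ∈ {5}; g ≡ 0 at y ∈ {0}; common: ∅.
  x = 6: f ≡ 0 at y ∈ {4}; g ≡ 0 at y ∈ {5}; common: ∅.
Collecting: common zeros = {(1, 2), (2, 1)}, so the count is 2.
Comparison with the Bézout bound: 2 ≤ 2 = deg(f)·deg(g), as expected for curves with no common component (the bound is attained).


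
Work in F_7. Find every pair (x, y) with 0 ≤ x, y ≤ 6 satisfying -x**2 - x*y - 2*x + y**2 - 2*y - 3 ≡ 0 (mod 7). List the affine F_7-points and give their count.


Affine F_7-points: {(0, 3), (0, 6), (2, 1), (2, 3), (4, 2), (4, 4), (6, 2), (6, 6)}; count = 8.

For each of the 49 pairs (x, y) ∈ F_7², evaluate f(x, y) mod 7. Record the zeros.
  x = 0: [0↦4, 1↦3, 2↦4, 3↦0, 4↦5, 5↦5, 6↦0]  zeros at y ∈ {3, 6}
  x = 1: [0↦1, 1↦6, 2↦6, 3↦1, 4↦5, 5↦4, 6↦5]  zeros at y ∈ ∅
  x = 2: [0↦3, 1↦0, 2↦6, 3↦0, 4↦3, 5↦1, 6↦1]  zeros at y ∈ {1, 3}
  x = 3: [0↦3, 1↦6, 2↦4, 3↦4, 4↦6, 5↦3, 6↦2]  zeros at y ∈ ∅
  x = 4: [0↦1, 1↦3, 2↦0, 3↦6, 4↦0, 5↦3, 6↦1]  zeros at y ∈ {2, 4}
  x = 5: [0↦4, 1↦5, 2↦1, 3↦6, 4↦6, 5↦1, 6↦5]  zeros at y ∈ ∅
  x = 6: [0↦5, 1↦5, 2↦0, 3↦4, 4↦3, 5↦4, 6↦0]  zeros at y ∈ {2, 6}
Collecting zeros: affine points = {(0, 3), (0, 6), (2, 1), (2, 3), (4, 2), (4, 4), (6, 2), (6, 6)}.
Total count |C(F_7)_aff| = 8.


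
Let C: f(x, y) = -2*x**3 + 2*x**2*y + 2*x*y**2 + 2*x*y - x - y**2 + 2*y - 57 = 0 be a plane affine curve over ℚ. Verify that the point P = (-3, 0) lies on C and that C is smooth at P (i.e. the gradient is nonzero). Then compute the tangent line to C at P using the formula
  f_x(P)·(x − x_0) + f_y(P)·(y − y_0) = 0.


Tangent line at P: -55*x + 14*y - 165 = 0.

Step 1: f(-3, 0) = 0, so P lies on C.
Step 2: partial derivatives
  f_x(x, y) = -6*x**2 + 4*x*y + 2*y**2 + 2*y - 1, f_y(x, y) = 2*x**2 + 4*x*y + 2*x - 2*y + 2.
  f_x(P) = -55, f_y(P) = 14 (gradient nonzero, so P is smooth).
Step 3: tangent line at P: -55·(x − -3) + 14·(y − 0) = 0.
Expanding: -55*x + 14*y - 165 = 0.


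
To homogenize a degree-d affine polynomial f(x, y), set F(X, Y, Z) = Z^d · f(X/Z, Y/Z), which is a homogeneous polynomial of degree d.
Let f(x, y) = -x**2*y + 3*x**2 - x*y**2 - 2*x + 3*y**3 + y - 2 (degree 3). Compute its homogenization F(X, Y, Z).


F(X, Y, Z) = -X**2*Y + 3*X**2*Z - X*Y**2 - 2*X*Z**2 + 3*Y**3 + Y*Z**2 - 2*Z**3

deg(f) = 3.
Substitute x = X/Z, y = Y/Z into f, then multiply by Z^3.
  monomial -1·x^2·y^1 ↦ -1·X^2·Y^1·Z^0.
  monomial 3·x^2·y^0 ↦ 3·X^2·Y^0·Z^1.
  monomial -1·x^1·y^2 ↦ -1·X^1·Y^2·Z^0.
  monomial -2·x^1·y^0 ↦ -2·X^1·Y^0·Z^2.
  monomial 3·x^0·y^3 ↦ 3·X^0·Y^3·Z^0.
  monomial 1·x^0·y^1 ↦ 1·X^0·Y^1·Z^2.
  monomial -2·x^0·y^0 ↦ -2·X^0·Y^0·Z^3.
Collecting: F(X, Y, Z) = -X**2*Y + 3*X**2*Z - X*Y**2 - 2*X*Z**2 + 3*Y**3 + Y*Z**2 - 2*Z**3.


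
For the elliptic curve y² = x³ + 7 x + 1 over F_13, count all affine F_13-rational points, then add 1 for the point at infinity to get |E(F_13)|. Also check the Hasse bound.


Affine points = {(0, 1), (0, 12), (1, 3), (1, 10), (2, 6), (2, 7), (3, 6), (3, 7), (6, 5), (6, 8), (7, 4), (7, 9), (8, 6), (8, 7), (9, 0)}; affine count = 15; |E(F_13)| = 16.

Discriminant check: Δ ∝ 4a³ + 27b² = 4·7³ + 27·1² = 4·343 + 27·1 ≡ 8 (mod 13). Nonzero ⇒ E is nonsingular.
For each x ∈ F_13, compute rhs = x³ + 7·x + 1 mod 13, then count y ∈ F_13 with y² ≡ rhs.
  x = 0: rhs = 1, matching y values: 1, 12 (2 points).
  x = 1: rhs = 9, matching y values: 3, 10 (2 points).
  x = 2: rhs = 10, matching y values: 6, 7 (2 points).
  x = 3: rhs = 10, matching y values: 6, 7 (2 points).
  x = 4: rhs = 2, matching y values: none (0 points).
  x = 5: rhs = 5, matching y values: none (0 points).
  x = 6: rhs = 12, matching y values: 5, 8 (2 points).
  x = 7: rhs = 3, matching y values: 4, 9 (2 points).
  x = 8: rhs = 10, matching y values: 6, 7 (2 points).
  x = 9: rhs = 0, matching y values: 0 (1 points).
  x = 10: rhs = 5, matching y values: none (0 points).
  x = 11: rhs = 5, matching y values: none (0 points).
  x = 12: rhs = 6, matching y values: none (0 points).
Total affine count: 15.
Full point count |E(F_13)| = 15 + 1 = 16.
Hasse bound: |16 − (13+1)| = |2| = 2 ≤ 2√13 ≈ 7.2111 ✓.


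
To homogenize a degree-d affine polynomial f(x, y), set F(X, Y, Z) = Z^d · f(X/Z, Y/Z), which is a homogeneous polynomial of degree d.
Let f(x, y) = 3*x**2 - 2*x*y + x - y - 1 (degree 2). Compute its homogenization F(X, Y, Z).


F(X, Y, Z) = 3*X**2 - 2*X*Y + X*Z - Y*Z - Z**2

deg(f) = 2.
Substitute x = X/Z, y = Y/Z into f, then multiply by Z^2.
  monomial 3·x^2·y^0 ↦ 3·X^2·Y^0·Z^0.
  monomial -2·x^1·y^1 ↦ -2·X^1·Y^1·Z^0.
  monomial 1·x^1·y^0 ↦ 1·X^1·Y^0·Z^1.
  monomial -1·x^0·y^1 ↦ -1·X^0·Y^1·Z^1.
  monomial -1·x^0·y^0 ↦ -1·X^0·Y^0·Z^2.
Collecting: F(X, Y, Z) = 3*X**2 - 2*X*Y + X*Z - Y*Z - Z**2.


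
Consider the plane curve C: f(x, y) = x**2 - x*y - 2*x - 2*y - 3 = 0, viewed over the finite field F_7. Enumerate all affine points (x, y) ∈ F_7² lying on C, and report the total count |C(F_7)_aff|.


Affine F_7-points: {(0, 2), (1, 1), (2, 1), (3, 0), (4, 2), (6, 0)}; count = 6.

For each of the 49 pairs (x, y) ∈ F_7², evaluate f(x, y) mod 7. Record the zeros.
  x = 0: [0↦4, 1↦2, 2↦0, 3↦5, 4↦3, 5↦1, 6↦6]  zeros at y ∈ {2}
  x = 1: [0↦3, 1↦0, 2↦4, 3↦1, 4↦5, 5↦2, 6↦6]  zeros at y ∈ {1}
  x = 2: [0↦4, 1↦0, 2↦3, 3↦6, 4↦2, 5↦5, 6↦1]  zeros at y ∈ {1}
  x = 3: [0↦0, 1↦2, 2↦4, 3↦6, 4↦1, 5↦3, 6↦5]  zeros at y ∈ {0}
  x = 4: [0↦5, 1↦6, 2↦0, 3↦1, 4↦2, 5↦3, 6↦4]  zeros at y ∈ {2}
  x = 5: [0↦5, 1↦5, 2↦5, 3↦5, 4↦5, 5↦5, 6↦5]  zeros at y ∈ ∅
  x = 6: [0↦0, 1↦6, 2↦5, 3↦4, 4↦3, 5↦2, 6↦1]  zeros at y ∈ {0}
Collecting zeros: affine points = {(0, 2), (1, 1), (2, 1), (3, 0), (4, 2), (6, 0)}.
Total count |C(F_7)_aff| = 6.


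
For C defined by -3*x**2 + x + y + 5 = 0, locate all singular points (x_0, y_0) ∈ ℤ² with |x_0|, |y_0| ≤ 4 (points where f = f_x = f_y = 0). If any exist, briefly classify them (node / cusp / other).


No singular points in the scanned grid; C is smooth there.

Compute partial derivatives:
  f_x = 1 - 6*x.
  f_y = 1.
f_y = 1 is a nonzero constant, so f_y never vanishes: no point (x, y) can satisfy f = f_x = f_y = 0. In particular no (x, y) ∈ {−4, ..., 4}² is singular; the curve is smooth.


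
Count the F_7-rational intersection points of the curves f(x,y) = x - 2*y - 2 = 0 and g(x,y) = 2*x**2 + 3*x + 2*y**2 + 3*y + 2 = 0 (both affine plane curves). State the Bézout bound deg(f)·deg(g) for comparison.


Common zeros: ∅; count = 0; Bézout bound = 2.

deg(f) = 1, deg(g) = 2, so Bézout bound = 2.
Scan x ∈ F_7. For each x, list the y ∈ F_7 with f(x, y) ≡ 0 and those with g(x, y) ≡ 0 (mod 7); the common zeros in that column are the intersection.
  x = 0: f ≡ 0 at y ∈ {6}; g ≡ 0 at y ∈ {1}; common: ∅.
  x = 1: f ≡ 0 at y ∈ {3}; g ≡ 0 at y ∈ {0, 2}; common: ∅.
  x = 2: f ≡ 0 at y ∈ {0}; g ≡ 0 at y ∈ {1}; common: ∅.
  x = 3: f ≡ 0 at y ∈ {4}; g ≡ 0 at y ∈ {3, 6}; common: ∅.
  x = 4: f ≡ 0 at y ∈ {1}; g ≡ 0 at y ∈ ∅; common: ∅.
  x = 5: f ≡ 0 at y ∈ {5}; g ≡ 0 at y ∈ ∅; common: ∅.
  x = 6: f ≡ 0 at y ∈ {2}; g ≡ 0 at y ∈ {3, 6}; common: ∅.
Collecting: common zeros = ∅, so the count is 0.
Comparison with the Bézout bound: 0 ≤ 2 = deg(f)·deg(g), as expected for curves with no common component (the affine F_7-count falls short of the bound because intersections may lie at infinity, over extension fields, or carry multiplicity).


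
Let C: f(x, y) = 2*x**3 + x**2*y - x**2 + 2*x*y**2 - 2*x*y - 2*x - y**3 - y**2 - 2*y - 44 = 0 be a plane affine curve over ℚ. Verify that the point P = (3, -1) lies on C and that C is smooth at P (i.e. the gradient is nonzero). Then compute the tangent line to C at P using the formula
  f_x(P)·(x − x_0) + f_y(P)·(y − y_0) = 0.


Tangent line at P: 44*x - 12*y - 144 = 0.

Step 1: f(3, -1) = 0, so P lies on C.
Step 2: partial derivatives
  f_x(x, y) = 6*x**2 + 2*x*y - 2*x + 2*y**2 - 2*y - 2, f_y(x, y) = x**2 + 4*x*y - 2*x - 3*y**2 - 2*y - 2.
  f_x(P) = 44, f_y(P) = -12 (gradient nonzero, so P is smooth).
Step 3: tangent line at P: 44·(x − 3) + -12·(y − -1) = 0.
Expanding: 44*x - 12*y - 144 = 0.


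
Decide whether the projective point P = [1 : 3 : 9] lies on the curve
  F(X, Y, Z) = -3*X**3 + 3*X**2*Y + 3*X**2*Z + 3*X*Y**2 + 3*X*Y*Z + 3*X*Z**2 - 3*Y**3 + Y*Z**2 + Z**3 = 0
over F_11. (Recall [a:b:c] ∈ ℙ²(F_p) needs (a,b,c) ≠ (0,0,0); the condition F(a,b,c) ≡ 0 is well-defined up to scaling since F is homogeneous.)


F(1,3,9) ≡ 10 (mod 11); P is NOT on the curve.

Evaluate F(1, 3, 9) term-by-term (mod 11).
  -3*X**3 ↦ -3·1·1·1 = -3
  3*X**2*Y ↦ 3·1·3·1 = 9
  3*X**2*Z ↦ 3·1·1·9 = 27
  3*X*Y**2 ↦ 3·1·9·1 = 27
  3*X*Y*Z ↦ 3·1·3·9 = 81
  3*X*Z**2 ↦ 3·1·1·81 = 243
  -3*Y**3 ↦ -3·1·27·1 = -81
  Y*Z**2 ↦ 1·1·3·81 = 243
  Z**3 ↦ 1·1·1·729 = 729
Sum: F(1, 3, 9) = (-3) + (9) + (27) + (27) + (81) + (243) + (-81) + (243) + (729) = 1275.
Reducing mod 11: 1275 ≡ 10 (mod 11).
Since F(a, b, c) ≡ 10 ≠ 0 (mod 11), P does NOT lie on the curve.


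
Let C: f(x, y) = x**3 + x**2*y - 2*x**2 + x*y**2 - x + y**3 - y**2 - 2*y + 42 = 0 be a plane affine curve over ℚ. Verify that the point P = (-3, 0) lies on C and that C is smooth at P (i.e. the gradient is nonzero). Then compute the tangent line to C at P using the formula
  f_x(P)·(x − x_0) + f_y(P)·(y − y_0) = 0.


Tangent line at P: 38*x + 7*y + 114 = 0.

Step 1: f(-3, 0) = 0, so P lies on C.
Step 2: partial derivatives
  f_x(x, y) = 3*x**2 + 2*x*y - 4*x + y**2 - 1, f_y(x, y) = x**2 + 2*x*y + 3*y**2 - 2*y - 2.
  f_x(P) = 38, f_y(P) = 7 (gradient nonzero, so P is smooth).
Step 3: tangent line at P: 38·(x − -3) + 7·(y − 0) = 0.
Expanding: 38*x + 7*y + 114 = 0.


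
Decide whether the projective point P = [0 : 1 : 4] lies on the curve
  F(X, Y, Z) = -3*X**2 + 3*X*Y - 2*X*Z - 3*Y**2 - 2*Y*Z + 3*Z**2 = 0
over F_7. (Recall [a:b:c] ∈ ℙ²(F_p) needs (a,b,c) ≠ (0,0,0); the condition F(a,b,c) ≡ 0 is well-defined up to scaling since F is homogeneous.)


F(0,1,4) ≡ 2 (mod 7); P is NOT on the curve.

Evaluate F(0, 1, 4) term-by-term (mod 7).
  -3*X**2 ↦ -3·0·1·1 = 0
  3*X*Y ↦ 3·0·1·1 = 0
  -2*X*Z ↦ -2·0·1·4 = 0
  -3*Y**2 ↦ -3·1·1·1 = -3
  -2*Y*Z ↦ -2·1·1·4 = -8
  3*Z**2 ↦ 3·1·1·16 = 48
Sum: F(0, 1, 4) = (0) + (0) + (0) + (-3) + (-8) + (48) = 37.
Reducing mod 7: 37 ≡ 2 (mod 7).
Since F(a, b, c) ≡ 2 ≠ 0 (mod 7), P does NOT lie on the curve.


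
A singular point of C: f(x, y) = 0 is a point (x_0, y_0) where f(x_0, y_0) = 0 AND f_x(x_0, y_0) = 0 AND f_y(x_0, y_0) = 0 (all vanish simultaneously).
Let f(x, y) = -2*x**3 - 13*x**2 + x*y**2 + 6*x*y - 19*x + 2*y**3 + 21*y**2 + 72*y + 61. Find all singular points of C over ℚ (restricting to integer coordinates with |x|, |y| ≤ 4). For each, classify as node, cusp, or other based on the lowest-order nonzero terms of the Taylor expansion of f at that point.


Singular points: {(-2, -3)}; classification: node.

Compute partial derivatives:
  f_x = -6*x**2 - 26*x + y**2 + 6*y - 19.
  f_y = 2*x*y + 6*x + 6*y**2 + 42*y + 72.
Scan x_0 ∈ {−4, ..., 4}. For each x_0, f_y(x_0, y) is a polynomial in y; find its integer roots y ∈ {−4, ..., 4}, then test f_x and f at those candidates.
  x = -4: f_y(-4, y) = 6*y**2 + 34*y + 48; vanishes at y ∈ {-3}. (-4, -3): f_x = -20 ≠ 0.
  x = -3: f_y(-3, y) = 6*y**2 + 36*y + 54; vanishes at y ∈ {-3}. (-3, -3): f_x = -4 ≠ 0.
  x = -2: f_y(-2, y) = 6*y**2 + 38*y + 60; vanishes at y ∈ {-3}. (-2, -3): f_x = 0, f = 0 — SINGULAR.
  x = -1: f_y(-1, y) = 6*y**2 + 40*y + 66; vanishes at y ∈ {-3}. (-1, -3): f_x = -8 ≠ 0.
  x = 0: f_y(0, y) = 6*y**2 + 42*y + 72; vanishes at y ∈ {-4, -3}. (0, -4): f_x = -27 ≠ 0; (0, -3): f_x = -28 ≠ 0.
  x = 1: f_y(1, y) = 6*y**2 + 44*y + 78; vanishes at y ∈ {-3}. (1, -3): f_x = -60 ≠ 0.
  x = 2: f_y(2, y) = 6*y**2 + 46*y + 84; vanishes at y ∈ {-3}. (2, -3): f_x = -104 ≠ 0.
  x = 3: f_y(3, y) = 6*y**2 + 48*y + 90; vanishes at y ∈ {-3}. (3, -3): f_x = -160 ≠ 0.
  x = 4: f_y(4, y) = 6*y**2 + 50*y + 96; vanishes at y ∈ {-3}. (4, -3): f_x = -228 ≠ 0.
Only singular point on the grid: (-2, -3).
Classify: substitute x = -2 + u, y = -3 + v and expand: f = -2*u**3 - u**2 + u*v**2 + 2*v**3 + v**2.
No constant or linear terms (consistent with a singular point). Quadratic part: -u**2 + v**2. Cubic part: -2*u**3 + u*v**2 + 2*v**3.
The quadratic part v**2 - u**2 = (v − u)(v + u) splits into two distinct linear factors, so there are two distinct tangent lines y − -3 = ±(x − -2) — this is a node (ordinary double point).
Classification: node.


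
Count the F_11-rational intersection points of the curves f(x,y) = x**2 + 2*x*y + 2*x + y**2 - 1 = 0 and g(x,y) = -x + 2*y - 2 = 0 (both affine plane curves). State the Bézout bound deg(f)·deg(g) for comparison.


Common zeros: {(0, 1), (10, 6)}; count = 2; Bézout bound = 2.

deg(f) = 2, deg(g) = 1, so Bézout bound = 2.
Scan x ∈ F_11. For each x, list the y ∈ F_11 with f(x, y) ≡ 0 and those with g(x, y) ≡ 0 (mod 11); the common zeros in that column are the intersection.
  x = 0: f ≡ 0 at y ∈ {1, 10}; g ≡ 0 at y ∈ {1}; common: {1}.
  x = 1: f ≡ 0 at y ∈ ∅; g ≡ 0 at y ∈ {7}; common: ∅.
  x = 2: f ≡ 0 at y ∈ ∅; g ≡ 0 at y ∈ {2}; common: ∅.
  x = 3: f ≡ 0 at y ∈ ∅; g ≡ 0 at y ∈ {8}; common: ∅.
  x = 4: f ≡ 0 at y ∈ {5, 9}; g ≡ 0 at y ∈ {3}; common: ∅.
  x = 5: f ≡ 0 at y ∈ ∅; g ≡ 0 at y ∈ {9}; common: ∅.
  x = 6: f ≡ 0 at y ∈ {5}; g ≡ 0 at y ∈ {4}; common: ∅.
  x = 7: f ≡ 0 at y ∈ {1, 7}; g ≡ 0 at y ∈ {10}; common: ∅.
  x = 8: f ≡ 0 at y ∈ ∅; g ≡ 0 at y ∈ {5}; common: ∅.
  x = 9: f ≡ 0 at y ∈ {6, 9}; g ≡ 0 at y ∈ {0}; common: ∅.
  x = 10: f ≡ 0 at y ∈ {6, 7}; g ≡ 0 at y ∈ {6}; common: {6}.
Collecting: common zeros = {(0, 1), (10, 6)}, so the count is 2.
Comparison with the Bézout bound: 2 ≤ 2 = deg(f)·deg(g), as expected for curves with no common component (the bound is attained).


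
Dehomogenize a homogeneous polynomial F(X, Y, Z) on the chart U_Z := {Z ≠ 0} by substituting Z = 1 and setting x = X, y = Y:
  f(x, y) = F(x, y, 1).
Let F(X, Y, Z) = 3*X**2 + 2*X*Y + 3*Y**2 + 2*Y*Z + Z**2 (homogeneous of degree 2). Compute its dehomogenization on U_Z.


f(x, y) = 3*x**2 + 2*x*y + 3*y**2 + 2*y + 1

On U_Z we set Z = 1. Each monomial c·X^i·Y^j·Z^k in F becomes c·x^i·y^j·1^k = c·x^i·y^j.
Substituting Z = 1: F(X, Y, 1) = 3*x**2 + 2*x*y + 3*y**2 + 2*y + 1.
Note: deg(f) ≤ deg(F) = 2; strict inequality happens when F is divisible by Z (lost terms).


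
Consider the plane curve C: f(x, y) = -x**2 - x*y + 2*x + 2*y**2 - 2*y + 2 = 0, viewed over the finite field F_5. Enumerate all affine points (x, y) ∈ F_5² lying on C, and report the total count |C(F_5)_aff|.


Affine F_5-points: {(1, 2), (2, 1), (4, 1), (4, 2)}; count = 4.

For each of the 25 pairs (x, y) ∈ F_5², evaluate f(x, y) mod 5. Record the zeros.
  x = 0: [0↦2, 1↦2, 2↦1, 3↦4, 4↦1]  zeros at y ∈ ∅
  x = 1: [0↦3, 1↦2, 2↦0, 3↦2, 4↦3]  zeros at y ∈ {2}
  x = 2: [0↦2, 1↦0, 2↦2, 3↦3, 4↦3]  zeros at y ∈ {1}
  x = 3: [0↦4, 1↦1, 2↦2, 3↦2, 4↦1]  zeros at y ∈ ∅
  x = 4: [0↦4, 1↦0, 2↦0, 3↦4, 4↦2]  zeros at y ∈ {1, 2}
Collecting zeros: affine points = {(1, 2), (2, 1), (4, 1), (4, 2)}.
Total count |C(F_5)_aff| = 4.


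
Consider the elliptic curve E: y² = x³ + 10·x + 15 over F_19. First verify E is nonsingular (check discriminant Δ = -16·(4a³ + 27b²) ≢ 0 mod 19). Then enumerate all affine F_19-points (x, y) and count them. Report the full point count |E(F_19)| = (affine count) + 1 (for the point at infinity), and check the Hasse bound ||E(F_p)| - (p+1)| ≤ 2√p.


Affine points = {(1, 8), (1, 11), (2, 9), (2, 10), (4, 9), (4, 10), (5, 0), (6, 5), (6, 14), (9, 6), (9, 13), (12, 1), (12, 18), (13, 9), (13, 10), (14, 7), (14, 12), (15, 5), (15, 14), (17, 5), (17, 14), (18, 2), (18, 17)}; affine count = 23; |E(F_19)| = 24.

Discriminant check: Δ ∝ 4a³ + 27b² = 4·10³ + 27·15² = 4·1000 + 27·225 ≡ 5 (mod 19). Nonzero ⇒ E is nonsingular.
For each x ∈ F_19, compute rhs = x³ + 10·x + 15 mod 19, then count y ∈ F_19 with y² ≡ rhs.
  x = 0: rhs = 15, matching y values: none (0 points).
  x = 1: rhs = 7, matching y values: 8, 11 (2 points).
  x = 2: rhs = 5, matching y values: 9, 10 (2 points).
  x = 3: rhs = 15, matching y values: none (0 points).
  x = 4: rhs = 5, matching y values: 9, 10 (2 points).
  x = 5: rhs = 0, matching y values: 0 (1 points).
  x = 6: rhs = 6, matching y values: 5, 14 (2 points).
  x = 7: rhs = 10, matching y values: none (0 points).
  x = 8: rhs = 18, matching y values: none (0 points).
  x = 9: rhs = 17, matching y values: 6, 13 (2 points).
  x = 10: rhs = 13, matching y values: none (0 points).
  x = 11: rhs = 12, matching y values: none (0 points).
  x = 12: rhs = 1, matching y values: 1, 18 (2 points).
  x = 13: rhs = 5, matching y values: 9, 10 (2 points).
  x = 14: rhs = 11, matching y values: 7, 12 (2 points).
  x = 15: rhs = 6, matching y values: 5, 14 (2 points).
  x = 16: rhs = 15, matching y values: none (0 points).
  x = 17: rhs = 6, matching y values: 5, 14 (2 points).
  x = 18: rhs = 4, matching y values: 2, 17 (2 points).
Total affine count: 23.
Full point count |E(F_19)| = 23 + 1 = 24.
Hasse bound: |24 − (19+1)| = |4| = 4 ≤ 2√19 ≈ 8.7178 ✓.


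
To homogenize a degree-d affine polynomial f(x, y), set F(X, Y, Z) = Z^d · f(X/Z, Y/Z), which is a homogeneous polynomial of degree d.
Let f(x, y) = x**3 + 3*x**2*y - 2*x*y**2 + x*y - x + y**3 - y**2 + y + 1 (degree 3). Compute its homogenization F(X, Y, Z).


F(X, Y, Z) = X**3 + 3*X**2*Y - 2*X*Y**2 + X*Y*Z - X*Z**2 + Y**3 - Y**2*Z + Y*Z**2 + Z**3

deg(f) = 3.
Substitute x = X/Z, y = Y/Z into f, then multiply by Z^3.
  monomial 1·x^3·y^0 ↦ 1·X^3·Y^0·Z^0.
  monomial 3·x^2·y^1 ↦ 3·X^2·Y^1·Z^0.
  monomial -2·x^1·y^2 ↦ -2·X^1·Y^2·Z^0.
  monomial 1·x^1·y^1 ↦ 1·X^1·Y^1·Z^1.
  monomial -1·x^1·y^0 ↦ -1·X^1·Y^0·Z^2.
  monomial 1·x^0·y^3 ↦ 1·X^0·Y^3·Z^0.
  monomial -1·x^0·y^2 ↦ -1·X^0·Y^2·Z^1.
  monomial 1·x^0·y^1 ↦ 1·X^0·Y^1·Z^2.
  monomial 1·x^0·y^0 ↦ 1·X^0·Y^0·Z^3.
Collecting: F(X, Y, Z) = X**3 + 3*X**2*Y - 2*X*Y**2 + X*Y*Z - X*Z**2 + Y**3 - Y**2*Z + Y*Z**2 + Z**3.


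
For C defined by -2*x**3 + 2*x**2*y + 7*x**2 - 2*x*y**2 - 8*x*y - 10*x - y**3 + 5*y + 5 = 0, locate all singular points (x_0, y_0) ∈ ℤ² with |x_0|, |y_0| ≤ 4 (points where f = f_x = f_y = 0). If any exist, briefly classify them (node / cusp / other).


Singular points: {(1, -1)}; classification: node.

Compute partial derivatives:
  f_x = -6*x**2 + 4*x*y + 14*x - 2*y**2 - 8*y - 10.
  f_y = 2*x**2 - 4*x*y - 8*x - 3*y**2 + 5.
Scan x_0 ∈ {−4, ..., 4}. For each x_0, f_y(x_0, y) is a polynomial in y; find its integer roots y ∈ {−4, ..., 4}, then test f_x and f at those candidates.
  x = -4: f_y(-4, y) = -3*y**2 + 16*y + 69; no integer root y with |y| ≤ 4.
  x = -3: f_y(-3, y) = -3*y**2 + 12*y + 47; no integer root y with |y| ≤ 4.
  x = -2: f_y(-2, y) = -3*y**2 + 8*y + 29; no integer root y with |y| ≤ 4.
  x = -1: f_y(-1, y) = -3*y**2 + 4*y + 15; vanishes at y ∈ {3}. (-1, 3): f_x = -84 ≠ 0.
  x = 0: f_y(0, y) = 5 - 3*y**2; no integer root y with |y| ≤ 4.
  x = 1: f_y(1, y) = -3*y**2 - 4*y - 1; vanishes at y ∈ {-1}. (1, -1): f_x = 0, f = 0 — SINGULAR.
  x = 2: f_y(2, y) = -3*y**2 - 8*y - 3; no integer root y with |y| ≤ 4.
  x = 3: f_y(3, y) = -3*y**2 - 12*y - 1; no integer root y with |y| ≤ 4.
  x = 4: f_y(4, y) = -3*y**2 - 16*y + 5; no integer root y with |y| ≤ 4.
Only singular point on the grid: (1, -1).
Classify: substitute x = 1 + u, y = -1 + v and expand: f = -2*u**3 + 2*u**2*v - u**2 - 2*u*v**2 - v**3 + v**2.
No constant or linear terms (consistent with a singular point). Quadratic part: -u**2 + v**2. Cubic part: -2*u**3 + 2*u**2*v - 2*u*v**2 - v**3.
The quadratic part v**2 - u**2 = (v − u)(v + u) splits into two distinct linear factors, so there are two distinct tangent lines y − -1 = ±(x − 1) — this is a node (ordinary double point).
Classification: node.


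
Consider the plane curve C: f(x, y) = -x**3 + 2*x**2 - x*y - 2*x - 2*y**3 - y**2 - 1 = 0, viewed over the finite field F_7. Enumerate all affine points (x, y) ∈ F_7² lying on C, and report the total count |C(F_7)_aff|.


Affine F_7-points: {(0, 2), (0, 6), (1, 6), (3, 2), (4, 5), (6, 2), (6, 3), (6, 5)}; count = 8.

For each of the 49 pairs (x, y) ∈ F_7², evaluate f(x, y) mod 7. Record the zeros.
  x = 0: [0↦6, 1↦3, 2↦0, 3↦6, 4↦2, 5↦4, 6↦0]  zeros at y ∈ {2, 6}
  x = 1: [0↦5, 1↦1, 2↦4, 3↦2, 4↦4, 5↦5, 6↦0]  zeros at y ∈ {6}
  x = 2: [0↦2, 1↦4, 2↦6, 3↦3, 4↦4, 5↦4, 6↦5]  zeros at y ∈ ∅
  x = 3: [0↦5, 1↦6, 2↦0, 3↦3, 4↦3, 5↦2, 6↦2]  zeros at y ∈ {2}
  x = 4: [0↦1, 1↦1, 2↦1, 3↦3, 4↦2, 5↦0, 6↦6]  zeros at y ∈ {5}
  x = 5: [0↦5, 1↦4, 2↦3, 3↦4, 4↦2, 5↦6, 6↦4]  zeros at y ∈ ∅
  x = 6: [0↦4, 1↦2, 2↦0, 3↦0, 4↦4, 5↦0, 6↦4]  zeros at y ∈ {2, 3, 5}
Collecting zeros: affine points = {(0, 2), (0, 6), (1, 6), (3, 2), (4, 5), (6, 2), (6, 3), (6, 5)}.
Total count |C(F_7)_aff| = 8.


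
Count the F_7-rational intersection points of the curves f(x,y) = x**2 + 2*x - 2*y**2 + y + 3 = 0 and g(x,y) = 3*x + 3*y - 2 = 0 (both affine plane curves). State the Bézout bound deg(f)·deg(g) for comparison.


Common zeros: {(1, 2), (5, 5)}; count = 2; Bézout bound = 2.

deg(f) = 2, deg(g) = 1, so Bézout bound = 2.
Scan x ∈ F_7. For each x, list the y ∈ F_7 with f(x, y) ≡ 0 and those with g(x, y) ≡ 0 (mod 7); the common zeros in that column are the intersection.
  x = 0: f ≡ 0 at y ∈ {5, 6}; g ≡ 0 at y ∈ {3}; common: ∅.
  x = 1: f ≡ 0 at y ∈ {2}; g ≡ 0 at y ∈ {2}; common: {2}.
  x = 2: f ≡ 0 at y ∈ ∅; g ≡ 0 at y ∈ {1}; common: ∅.
  x = 3: f ≡ 0 at y ∈ ∅; g ≡ 0 at y ∈ {0}; common: ∅.
  x = 4: f ≡ 0 at y ∈ {2}; g ≡ 0 at y ∈ {6}; common: ∅.
  x = 5: f ≡ 0 at y ∈ {5, 6}; g ≡ 0 at y ∈ {5}; common: {5}.
  x = 6: f ≡ 0 at y ∈ ∅; g ≡ 0 at y ∈ {4}; common: ∅.
Collecting: common zeros = {(1, 2), (5, 5)}, so the count is 2.
Comparison with the Bézout bound: 2 ≤ 2 = deg(f)·deg(g), as expected for curves with no common component (the bound is attained).


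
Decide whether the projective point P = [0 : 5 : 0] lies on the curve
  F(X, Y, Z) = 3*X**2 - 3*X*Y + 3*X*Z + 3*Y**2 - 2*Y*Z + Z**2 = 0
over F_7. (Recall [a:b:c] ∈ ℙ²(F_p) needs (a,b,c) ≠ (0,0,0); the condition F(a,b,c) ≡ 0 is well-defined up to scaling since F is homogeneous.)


F(0,5,0) ≡ 5 (mod 7); P is NOT on the curve.

Evaluate F(0, 5, 0) term-by-term (mod 7).
  3*X**2 ↦ 3·0·1·1 = 0
  -3*X*Y ↦ -3·0·5·1 = 0
  3*X*Z ↦ 3·0·1·0 = 0
  3*Y**2 ↦ 3·1·25·1 = 75
  -2*Y*Z ↦ -2·1·5·0 = 0
  Z**2 ↦ 1·1·1·0 = 0
Sum: F(0, 5, 0) = (0) + (0) + (0) + (75) + (0) + (0) = 75.
Reducing mod 7: 75 ≡ 5 (mod 7).
Since F(a, b, c) ≡ 5 ≠ 0 (mod 7), P does NOT lie on the curve.


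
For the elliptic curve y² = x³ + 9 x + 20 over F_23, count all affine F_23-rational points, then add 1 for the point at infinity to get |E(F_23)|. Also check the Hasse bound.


Affine points = {(2, 0), (5, 11), (5, 12), (7, 9), (7, 14), (8, 11), (8, 12), (9, 5), (9, 18), (10, 11), (10, 12), (11, 1), (11, 22), (12, 4), (12, 19), (17, 7), (17, 16), (19, 9), (19, 14), (20, 9), (20, 14)}; affine count = 21; |E(F_23)| = 22.

Discriminant check: Δ ∝ 4a³ + 27b² = 4·9³ + 27·20² = 4·729 + 27·400 ≡ 8 (mod 23). Nonzero ⇒ E is nonsingular.
For each x ∈ F_23, compute rhs = x³ + 9·x + 20 mod 23, then count y ∈ F_23 with y² ≡ rhs.
  x = 0: rhs = 20, matching y values: none (0 points).
  x = 1: rhs = 7, matching y values: none (0 points).
  x = 2: rhs = 0, matching y values: 0 (1 points).
  x = 3: rhs = 5, matching y values: none (0 points).
  x = 4: rhs = 5, matching y values: none (0 points).
  x = 5: rhs = 6, matching y values: 11, 12 (2 points).
  x = 6: rhs = 14, matching y values: none (0 points).
  x = 7: rhs = 12, matching y values: 9, 14 (2 points).
  x = 8: rhs = 6, matching y values: 11, 12 (2 points).
  x = 9: rhs = 2, matching y values: 5, 18 (2 points).
  x = 10: rhs = 6, matching y values: 11, 12 (2 points).
  x = 11: rhs = 1, matching y values: 1, 22 (2 points).
  x = 12: rhs = 16, matching y values: 4, 19 (2 points).
  x = 13: rhs = 11, matching y values: none (0 points).
  x = 14: rhs = 15, matching y values: none (0 points).
  x = 15: rhs = 11, matching y values: none (0 points).
  x = 16: rhs = 5, matching y values: none (0 points).
  x = 17: rhs = 3, matching y values: 7, 16 (2 points).
  x = 18: rhs = 11, matching y values: none (0 points).
  x = 19: rhs = 12, matching y values: 9, 14 (2 points).
  x = 20: rhs = 12, matching y values: 9, 14 (2 points).
  x = 21: rhs = 17, matching y values: none (0 points).
  x = 22: rhs = 10, matching y values: none (0 points).
Total affine count: 21.
Full point count |E(F_23)| = 21 + 1 = 22.
Hasse bound: |22 − (23+1)| = |-2| = 2 ≤ 2√23 ≈ 9.5917 ✓.


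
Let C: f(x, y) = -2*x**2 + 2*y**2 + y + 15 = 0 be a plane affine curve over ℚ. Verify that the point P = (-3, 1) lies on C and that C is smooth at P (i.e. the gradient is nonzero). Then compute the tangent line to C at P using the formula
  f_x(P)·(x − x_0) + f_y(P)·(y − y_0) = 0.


Tangent line at P: 12*x + 5*y + 31 = 0.

Step 1: f(-3, 1) = 0, so P lies on C.
Step 2: partial derivatives
  f_x(x, y) = -4*x, f_y(x, y) = 4*y + 1.
  f_x(P) = 12, f_y(P) = 5 (gradient nonzero, so P is smooth).
Step 3: tangent line at P: 12·(x − -3) + 5·(y − 1) = 0.
Expanding: 12*x + 5*y + 31 = 0.


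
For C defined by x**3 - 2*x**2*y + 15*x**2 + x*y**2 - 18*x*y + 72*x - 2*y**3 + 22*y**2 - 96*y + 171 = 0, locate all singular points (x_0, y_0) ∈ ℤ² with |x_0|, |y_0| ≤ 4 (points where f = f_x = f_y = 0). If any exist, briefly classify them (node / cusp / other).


Singular points: {(-3, 3)}; classification: cusp.

Compute partial derivatives:
  f_x = 3*x**2 - 4*x*y + 30*x + y**2 - 18*y + 72.
  f_y = -2*x**2 + 2*x*y - 18*x - 6*y**2 + 44*y - 96.
Scan x_0 ∈ {−4, ..., 4}. For each x_0, f_y(x_0, y) is a polynomial in y; find its integer roots y ∈ {−4, ..., 4}, then test f_x and f at those candidates.
  x = -4: f_y(-4, y) = -6*y**2 + 36*y - 56; no integer root y with |y| ≤ 4.
  x = -3: f_y(-3, y) = -6*y**2 + 38*y - 60; vanishes at y ∈ {3}. (-3, 3): f_x = 0, f = 0 — SINGULAR.
  x = -2: f_y(-2, y) = -6*y**2 + 40*y - 68; no integer root y with |y| ≤ 4.
  x = -1: f_y(-1, y) = -6*y**2 + 42*y - 80; no integer root y with |y| ≤ 4.
  x = 0: f_y(0, y) = -6*y**2 + 44*y - 96; no integer root y with |y| ≤ 4.
  x = 1: f_y(1, y) = -6*y**2 + 46*y - 116; no integer root y with |y| ≤ 4.
  x = 2: f_y(2, y) = -6*y**2 + 48*y - 140; no integer root y with |y| ≤ 4.
  x = 3: f_y(3, y) = -6*y**2 + 50*y - 168; no integer root y with |y| ≤ 4.
  x = 4: f_y(4, y) = -6*y**2 + 52*y - 200; no integer root y with |y| ≤ 4.
Only singular point on the grid: (-3, 3).
Classify: substitute x = -3 + u, y = 3 + v and expand: f = u**3 - 2*u**2*v + u*v**2 - 2*v**3 + v**2.
No constant or linear terms (consistent with a singular point). Quadratic part: v**2. Cubic part: u**3 - 2*u**2*v + u*v**2 - 2*v**3.
The quadratic part v**2 is a perfect square, so there is a single (double) tangent line v = 0, i.e. y = 3. Restricting the cubic part to that line (v = 0) leaves u**3 ≠ 0, so f is not divisible by v and the branch is v² ≈ -u**3 to lowest order — this is a cusp.
Classification: cusp.


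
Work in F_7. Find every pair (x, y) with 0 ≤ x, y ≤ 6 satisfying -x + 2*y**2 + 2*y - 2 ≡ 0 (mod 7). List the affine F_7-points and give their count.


Affine F_7-points: {(1, 3), (2, 1), (2, 5), (3, 2), (3, 4), (5, 0), (5, 6)}; count = 7.

For each of the 49 pairs (x, y) ∈ F_7², evaluate f(x, y) mod 7. Record the zeros.
  x = 0: [0↦5, 1↦2, 2↦3, 3↦1, 4↦3, 5↦2, 6↦5]  zeros at y ∈ ∅
  x = 1: [0↦4, 1↦1, 2↦2, 3↦0, 4↦2, 5↦1, 6↦4]  zeros at y ∈ {3}
  x = 2: [0↦3, 1↦0, 2↦1, 3↦6, 4↦1, 5↦0, 6↦3]  zeros at y ∈ {1, 5}
  x = 3: [0↦2, 1↦6, 2↦0, 3↦5, 4↦0, 5↦6, 6↦2]  zeros at y ∈ {2, 4}
  x = 4: [0↦1, 1↦5, 2↦6, 3↦4, 4↦6, 5↦5, 6↦1]  zeros at y ∈ ∅
  x = 5: [0↦0, 1↦4, 2↦5, 3↦3, 4↦5, 5↦4, 6↦0]  zeros at y ∈ {0, 6}
  x = 6: [0↦6, 1↦3, 2↦4, 3↦2, 4↦4, 5↦3, 6↦6]  zeros at y ∈ ∅
Collecting zeros: affine points = {(1, 3), (2, 1), (2, 5), (3, 2), (3, 4), (5, 0), (5, 6)}.
Total count |C(F_7)_aff| = 7.


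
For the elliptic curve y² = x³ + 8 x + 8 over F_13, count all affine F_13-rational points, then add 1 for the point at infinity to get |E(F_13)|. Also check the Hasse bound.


Affine points = {(1, 2), (1, 11), (4, 0), (5, 2), (5, 11), (6, 5), (6, 8), (7, 2), (7, 11), (8, 5), (8, 8), (9, 4), (9, 9), (10, 3), (10, 10), (11, 6), (11, 7), (12, 5), (12, 8)}; affine count = 19; |E(F_13)| = 20.

Discriminant check: Δ ∝ 4a³ + 27b² = 4·8³ + 27·8² = 4·512 + 27·64 ≡ 6 (mod 13). Nonzero ⇒ E is nonsingular.
For each x ∈ F_13, compute rhs = x³ + 8·x + 8 mod 13, then count y ∈ F_13 with y² ≡ rhs.
  x = 0: rhs = 8, matching y values: none (0 points).
  x = 1: rhs = 4, matching y values: 2, 11 (2 points).
  x = 2: rhs = 6, matching y values: none (0 points).
  x = 3: rhs = 7, matching y values: none (0 points).
  x = 4: rhs = 0, matching y values: 0 (1 points).
  x = 5: rhs = 4, matching y values: 2, 11 (2 points).
  x = 6: rhs = 12, matching y values: 5, 8 (2 points).
  x = 7: rhs = 4, matching y values: 2, 11 (2 points).
  x = 8: rhs = 12, matching y values: 5, 8 (2 points).
  x = 9: rhs = 3, matching y values: 4, 9 (2 points).
  x = 10: rhs = 9, matching y values: 3, 10 (2 points).
  x = 11: rhs = 10, matching y values: 6, 7 (2 points).
  x = 12: rhs = 12, matching y values: 5, 8 (2 points).
Total affine count: 19.
Full point count |E(F_13)| = 19 + 1 = 20.
Hasse bound: |20 − (13+1)| = |6| = 6 ≤ 2√13 ≈ 7.2111 ✓.


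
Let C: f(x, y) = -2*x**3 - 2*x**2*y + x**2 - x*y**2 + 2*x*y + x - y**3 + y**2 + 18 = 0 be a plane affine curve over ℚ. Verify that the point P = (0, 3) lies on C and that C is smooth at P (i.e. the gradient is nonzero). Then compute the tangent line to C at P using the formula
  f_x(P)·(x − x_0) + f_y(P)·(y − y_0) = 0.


Tangent line at P: -2*x - 21*y + 63 = 0.

Step 1: f(0, 3) = 0, so P lies on C.
Step 2: partial derivatives
  f_x(x, y) = -6*x**2 - 4*x*y + 2*x - y**2 + 2*y + 1, f_y(x, y) = -2*x**2 - 2*x*y + 2*x - 3*y**2 + 2*y.
  f_x(P) = -2, f_y(P) = -21 (gradient nonzero, so P is smooth).
Step 3: tangent line at P: -2·(x − 0) + -21·(y − 3) = 0.
Expanding: -2*x - 21*y + 63 = 0.


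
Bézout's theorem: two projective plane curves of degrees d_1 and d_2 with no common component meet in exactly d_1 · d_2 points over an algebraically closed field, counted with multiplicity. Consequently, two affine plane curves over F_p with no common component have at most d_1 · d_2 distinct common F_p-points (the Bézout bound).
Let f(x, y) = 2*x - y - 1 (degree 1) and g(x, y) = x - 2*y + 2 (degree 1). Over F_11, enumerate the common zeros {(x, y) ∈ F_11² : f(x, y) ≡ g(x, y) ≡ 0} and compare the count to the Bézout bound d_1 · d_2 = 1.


Common zeros: {(5, 9)}; count = 1; Bézout bound = 1.

deg(f) = 1, deg(g) = 1, so Bézout bound = 1.
Scan x ∈ F_11. For each x, list the y ∈ F_11 with f(x, y) ≡ 0 and those with g(x, y) ≡ 0 (mod 11); the common zeros in that column are the intersection.
  x = 0: f ≡ 0 at y ∈ {10}; g ≡ 0 at y ∈ {1}; common: ∅.
  x = 1: f ≡ 0 at y ∈ {1}; g ≡ 0 at y ∈ {7}; common: ∅.
  x = 2: f ≡ 0 at y ∈ {3}; g ≡ 0 at y ∈ {2}; common: ∅.
  x = 3: f ≡ 0 at y ∈ {5}; g ≡ 0 at y ∈ {8}; common: ∅.
  x = 4: f ≡ 0 at y ∈ {7}; g ≡ 0 at y ∈ {3}; common: ∅.
  x = 5: f ≡ 0 at y ∈ {9}; g ≡ 0 at y ∈ {9}; common: {9}.
  x = 6: f ≡ 0 at y ∈ {0}; g ≡ 0 at y ∈ {4}; common: ∅.
  x = 7: f ≡ 0 at y ∈ {2}; g ≡ 0 at y ∈ {10}; common: ∅.
  x = 8: f ≡ 0 at y ∈ {4}; g ≡ 0 at y ∈ {5}; common: ∅.
  x = 9: f ≡ 0 at y ∈ {6}; g ≡ 0 at y ∈ {0}; common: ∅.
  x = 10: f ≡ 0 at y ∈ {8}; g ≡ 0 at y ∈ {6}; common: ∅.
Collecting: common zeros = {(5, 9)}, so the count is 1.
Comparison with the Bézout bound: 1 ≤ 1 = deg(f)·deg(g), as expected for curves with no common component (the bound is attained).


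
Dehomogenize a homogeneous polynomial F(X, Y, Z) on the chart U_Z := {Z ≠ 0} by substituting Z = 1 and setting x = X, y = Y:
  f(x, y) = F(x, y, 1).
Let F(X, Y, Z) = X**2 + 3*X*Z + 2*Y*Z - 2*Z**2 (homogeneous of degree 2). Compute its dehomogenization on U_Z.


f(x, y) = x**2 + 3*x + 2*y - 2

On U_Z we set Z = 1. Each monomial c·X^i·Y^j·Z^k in F becomes c·x^i·y^j·1^k = c·x^i·y^j.
Substituting Z = 1: F(X, Y, 1) = x**2 + 3*x + 2*y - 2.
Note: deg(f) ≤ deg(F) = 2; strict inequality happens when F is divisible by Z (lost terms).


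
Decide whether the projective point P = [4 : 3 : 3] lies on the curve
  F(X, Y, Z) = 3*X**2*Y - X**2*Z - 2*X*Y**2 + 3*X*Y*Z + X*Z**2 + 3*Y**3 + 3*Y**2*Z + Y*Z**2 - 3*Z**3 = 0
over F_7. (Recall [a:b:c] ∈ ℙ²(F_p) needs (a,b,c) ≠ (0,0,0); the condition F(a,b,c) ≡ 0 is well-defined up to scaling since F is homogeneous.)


F(4,3,3) ≡ 3 (mod 7); P is NOT on the curve.

Evaluate F(4, 3, 3) term-by-term (mod 7).
  3*X**2*Y ↦ 3·16·3·1 = 144
  -X**2*Z ↦ -1·16·1·3 = -48
  -2*X*Y**2 ↦ -2·4·9·1 = -72
  3*X*Y*Z ↦ 3·4·3·3 = 108
  X*Z**2 ↦ 1·4·1·9 = 36
  3*Y**3 ↦ 3·1·27·1 = 81
  3*Y**2*Z ↦ 3·1·9·3 = 81
  Y*Z**2 ↦ 1·1·3·9 = 27
  -3*Z**3 ↦ -3·1·1·27 = -81
Sum: F(4, 3, 3) = (144) + (-48) + (-72) + (108) + (36) + (81) + (81) + (27) + (-81) = 276.
Reducing mod 7: 276 ≡ 3 (mod 7).
Since F(a, b, c) ≡ 3 ≠ 0 (mod 7), P does NOT lie on the curve.


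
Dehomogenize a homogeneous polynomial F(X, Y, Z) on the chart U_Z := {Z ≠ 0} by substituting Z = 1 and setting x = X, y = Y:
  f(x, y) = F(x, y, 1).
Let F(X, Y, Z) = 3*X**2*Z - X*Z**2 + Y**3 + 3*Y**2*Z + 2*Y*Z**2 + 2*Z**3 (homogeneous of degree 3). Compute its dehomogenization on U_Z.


f(x, y) = 3*x**2 - x + y**3 + 3*y**2 + 2*y + 2

On U_Z we set Z = 1. Each monomial c·X^i·Y^j·Z^k in F becomes c·x^i·y^j·1^k = c·x^i·y^j.
Substituting Z = 1: F(X, Y, 1) = 3*x**2 - x + y**3 + 3*y**2 + 2*y + 2.
Note: deg(f) ≤ deg(F) = 3; strict inequality happens when F is divisible by Z (lost terms).


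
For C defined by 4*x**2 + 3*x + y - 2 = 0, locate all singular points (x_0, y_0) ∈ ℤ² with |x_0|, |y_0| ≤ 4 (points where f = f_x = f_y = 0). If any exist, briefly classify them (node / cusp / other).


No singular points in the scanned grid; C is smooth there.

Compute partial derivatives:
  f_x = 8*x + 3.
  f_y = 1.
f_y = 1 is a nonzero constant, so f_y never vanishes: no point (x, y) can satisfy f = f_x = f_y = 0. In particular no (x, y) ∈ {−4, ..., 4}² is singular; the curve is smooth.


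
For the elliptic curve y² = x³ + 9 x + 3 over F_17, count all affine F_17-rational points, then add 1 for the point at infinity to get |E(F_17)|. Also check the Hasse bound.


Affine points = {(1, 8), (1, 9), (4, 1), (4, 16), (6, 1), (6, 16), (7, 1), (7, 16), (8, 3), (8, 14), (14, 0)}; affine count = 11; |E(F_17)| = 12.

Discriminant check: Δ ∝ 4a³ + 27b² = 4·9³ + 27·3² = 4·729 + 27·9 ≡ 14 (mod 17). Nonzero ⇒ E is nonsingular.
For each x ∈ F_17, compute rhs = x³ + 9·x + 3 mod 17, then count y ∈ F_17 with y² ≡ rhs.
  x = 0: rhs = 3, matching y values: none (0 points).
  x = 1: rhs = 13, matching y values: 8, 9 (2 points).
  x = 2: rhs = 12, matching y values: none (0 points).
  x = 3: rhs = 6, matching y values: none (0 points).
  x = 4: rhs = 1, matching y values: 1, 16 (2 points).
  x = 5: rhs = 3, matching y values: none (0 points).
  x = 6: rhs = 1, matching y values: 1, 16 (2 points).
  x = 7: rhs = 1, matching y values: 1, 16 (2 points).
  x = 8: rhs = 9, matching y values: 3, 14 (2 points).
  x = 9: rhs = 14, matching y values: none (0 points).
  x = 10: rhs = 5, matching y values: none (0 points).
  x = 11: rhs = 5, matching y values: none (0 points).
  x = 12: rhs = 3, matching y values: none (0 points).
  x = 13: rhs = 5, matching y values: none (0 points).
  x = 14: rhs = 0, matching y values: 0 (1 points).
  x = 15: rhs = 11, matching y values: none (0 points).
  x = 16: rhs = 10, matching y values: none (0 points).
Total affine count: 11.
Full point count |E(F_17)| = 11 + 1 = 12.
Hasse bound: |12 − (17+1)| = |-6| = 6 ≤ 2√17 ≈ 8.2462 ✓.


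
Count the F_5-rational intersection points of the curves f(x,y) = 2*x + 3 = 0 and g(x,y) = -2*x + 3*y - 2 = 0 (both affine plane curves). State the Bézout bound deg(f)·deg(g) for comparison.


Common zeros: {(1, 3)}; count = 1; Bézout bound = 1.

deg(f) = 1, deg(g) = 1, so Bézout bound = 1.
Scan x ∈ F_5. For each x, list the y ∈ F_5 with f(x, y) ≡ 0 and those with g(x, y) ≡ 0 (mod 5); the common zeros in that column are the intersection.
  x = 0: f ≡ 0 at y ∈ ∅; g ≡ 0 at y ∈ {4}; common: ∅.
  x = 1: f ≡ 0 at y ∈ {0, 1, 2, 3, 4}; g ≡ 0 at y ∈ {3}; common: {3}.
  x = 2: f ≡ 0 at y ∈ ∅; g ≡ 0 at y ∈ {2}; common: ∅.
  x = 3: f ≡ 0 at y ∈ ∅; g ≡ 0 at y ∈ {1}; common: ∅.
  x = 4: f ≡ 0 at y ∈ ∅; g ≡ 0 at y ∈ {0}; common: ∅.
Collecting: common zeros = {(1, 3)}, so the count is 1.
Comparison with the Bézout bound: 1 ≤ 1 = deg(f)·deg(g), as expected for curves with no common component (the bound is attained).


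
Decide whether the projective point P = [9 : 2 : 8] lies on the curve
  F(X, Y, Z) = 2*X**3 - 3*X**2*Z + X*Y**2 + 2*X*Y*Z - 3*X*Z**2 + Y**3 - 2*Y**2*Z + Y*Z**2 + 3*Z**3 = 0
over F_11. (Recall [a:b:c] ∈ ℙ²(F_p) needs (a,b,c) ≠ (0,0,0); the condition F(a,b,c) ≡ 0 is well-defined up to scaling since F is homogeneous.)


F(9,2,8) ≡ 4 (mod 11); P is NOT on the curve.

Evaluate F(9, 2, 8) term-by-term (mod 11).
  2*X**3 ↦ 2·729·1·1 = 1458
  -3*X**2*Z ↦ -3·81·1·8 = -1944
  X*Y**2 ↦ 1·9·4·1 = 36
  2*X*Y*Z ↦ 2·9·2·8 = 288
  -3*X*Z**2 ↦ -3·9·1·64 = -1728
  Y**3 ↦ 1·1·8·1 = 8
  -2*Y**2*Z ↦ -2·1·4·8 = -64
  Y*Z**2 ↦ 1·1·2·64 = 128
  3*Z**3 ↦ 3·1·1·512 = 1536
Sum: F(9, 2, 8) = (1458) + (-1944) + (36) + (288) + (-1728) + (8) + (-64) + (128) + (1536) = -282.
Reducing mod 11: -282 ≡ 4 (mod 11).
Since F(a, b, c) ≡ 4 ≠ 0 (mod 11), P does NOT lie on the curve.
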